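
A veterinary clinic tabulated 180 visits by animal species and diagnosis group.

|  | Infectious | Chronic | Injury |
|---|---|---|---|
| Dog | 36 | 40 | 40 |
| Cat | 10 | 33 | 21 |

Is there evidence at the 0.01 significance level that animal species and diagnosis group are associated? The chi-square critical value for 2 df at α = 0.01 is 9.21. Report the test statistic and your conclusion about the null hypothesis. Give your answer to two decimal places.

Row totals: 116, 64. Column totals: 46, 73, 61. Grand total N = 180.
Expected counts (row total × column total / N):
  Dog, Infectious: 116×46/180 = 29.644
  Dog, Chronic: 116×73/180 = 47.044
  Dog, Injury: 116×61/180 = 39.311
  Cat, Infectious: 64×46/180 = 16.356
  Cat, Chronic: 64×73/180 = 25.956
  Cat, Injury: 64×61/180 = 21.689
Contributions (O − E)²/E:
  (36 − 29.644)²/29.644 = 1.3628
  (40 − 47.044)²/47.044 = 1.0547
  (40 − 39.311)²/39.311 = 0.0121
  (10 − 16.356)²/16.356 = 2.4700
  (33 − 25.956)²/25.956 = 1.9116
  (21 − 21.689)²/21.689 = 0.0219
χ² = 1.3628 + 1.0547 + 0.0121 + 2.4700 + 1.9116 + 0.0219 = 6.83
df = (2−1)(3−1) = 2. Since 6.83 < 9.21, fail to reject the null hypothesis of independence at α = 0.01.

6.83; fail to reject H₀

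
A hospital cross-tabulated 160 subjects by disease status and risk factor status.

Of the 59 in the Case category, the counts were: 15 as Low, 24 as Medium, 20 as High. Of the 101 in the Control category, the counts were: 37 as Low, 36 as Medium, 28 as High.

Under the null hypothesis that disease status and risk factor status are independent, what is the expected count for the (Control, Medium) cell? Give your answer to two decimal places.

37.88

Row total (Control) = 101; column total (Medium) = 60; grand total N = 160.
Expected count = (row total × column total) / N = 101 × 60 / 160 = 37.88.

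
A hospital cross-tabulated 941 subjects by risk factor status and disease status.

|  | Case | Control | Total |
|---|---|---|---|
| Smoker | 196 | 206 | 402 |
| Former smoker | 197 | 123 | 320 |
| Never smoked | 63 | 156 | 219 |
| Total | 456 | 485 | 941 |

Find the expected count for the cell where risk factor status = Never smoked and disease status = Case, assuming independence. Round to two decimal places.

106.13

Row total (Never smoked) = 219; column total (Case) = 456; grand total N = 941.
Expected count = (row total × column total) / N = 219 × 456 / 941 = 106.13.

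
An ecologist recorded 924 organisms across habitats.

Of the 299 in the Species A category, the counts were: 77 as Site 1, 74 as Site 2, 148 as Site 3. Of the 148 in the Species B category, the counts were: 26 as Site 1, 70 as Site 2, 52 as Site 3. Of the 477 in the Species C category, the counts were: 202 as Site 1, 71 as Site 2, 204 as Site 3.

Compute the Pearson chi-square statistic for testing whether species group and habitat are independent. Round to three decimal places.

Row totals: 299, 148, 477. Column totals: 305, 215, 404. Grand total N = 924.
Expected counts (row total × column total / N):
  Species A, Site 1: 299×305/924 = 98.6959
  Species A, Site 2: 299×215/924 = 69.5725
  Species A, Site 3: 299×404/924 = 130.7316
  Species B, Site 1: 148×305/924 = 48.8528
  Species B, Site 2: 148×215/924 = 34.4372
  Species B, Site 3: 148×404/924 = 64.7100
  Species C, Site 1: 477×305/924 = 157.4513
  Species C, Site 2: 477×215/924 = 110.9903
  Species C, Site 3: 477×404/924 = 208.5584
Contributions (O − E)²/E:
  (77 − 98.6959)²/98.6959 = 4.7693
  (74 − 69.5725)²/69.5725 = 0.2818
  (148 − 130.7316)²/130.7316 = 2.2810
  (26 − 48.8528)²/48.8528 = 10.6903
  (70 − 34.4372)²/34.4372 = 36.7252
  (52 − 64.7100)²/64.7100 = 2.4964
  (202 − 157.4513)²/157.4513 = 12.6044
  (71 − 110.9903)²/110.9903 = 14.4087
  (204 − 208.5584)²/208.5584 = 0.0996
χ² = 4.7693 + 0.2818 + 2.2810 + 10.6903 + 36.7252 + 2.4964 + 12.6044 + 14.4087 + 0.0996 = 84.357

84.357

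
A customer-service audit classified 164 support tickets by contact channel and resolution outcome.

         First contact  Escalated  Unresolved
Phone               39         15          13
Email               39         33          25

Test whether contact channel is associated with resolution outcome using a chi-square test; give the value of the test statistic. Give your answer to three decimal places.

5.227

Row totals: 67, 97. Column totals: 78, 48, 38. Grand total N = 164.
Expected counts (row total × column total / N):
  Phone, First contact: 67×78/164 = 31.86585
  Phone, Escalated: 67×48/164 = 19.60976
  Phone, Unresolved: 67×38/164 = 15.52439
  Email, First contact: 97×78/164 = 46.13415
  Email, Escalated: 97×48/164 = 28.39024
  Email, Unresolved: 97×38/164 = 22.47561
Contributions (O − E)²/E:
  (39 − 31.86585)²/31.86585 = 1.5972
  (15 − 19.60976)²/19.60976 = 1.0836
  (13 − 15.52439)²/15.52439 = 0.4105
  (39 − 46.13415)²/46.13415 = 1.1032
  (33 − 28.39024)²/28.39024 = 0.7485
  (25 − 22.47561)²/22.47561 = 0.2835
χ² = 1.5972 + 1.0836 + 0.4105 + 1.1032 + 0.7485 + 0.2835 = 5.227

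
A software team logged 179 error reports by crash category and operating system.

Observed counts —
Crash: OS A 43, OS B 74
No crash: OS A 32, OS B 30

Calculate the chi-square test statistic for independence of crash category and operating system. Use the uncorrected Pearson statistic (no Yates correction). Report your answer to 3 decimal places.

Row totals: 117, 62. Column totals: 75, 104. Grand total N = 179.
Expected counts (row total × column total / N):
  Crash, OS A: 117×75/179 = 49.0223
  Crash, OS B: 117×104/179 = 67.9777
  No crash, OS A: 62×75/179 = 25.9777
  No crash, OS B: 62×104/179 = 36.0223
Contributions (O − E)²/E:
  (43 − 49.0223)²/49.0223 = 0.7398
  (74 − 67.9777)²/67.9777 = 0.5335
  (32 − 25.9777)²/25.9777 = 1.3961
  (30 − 36.0223)²/36.0223 = 1.0068
χ² = 0.7398 + 0.5335 + 1.3961 + 1.0068 = 3.676

3.676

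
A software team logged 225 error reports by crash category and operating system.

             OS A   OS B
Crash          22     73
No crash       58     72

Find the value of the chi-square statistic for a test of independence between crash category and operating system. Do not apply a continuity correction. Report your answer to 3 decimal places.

11.029

Row totals: 95, 130. Column totals: 80, 145. Grand total N = 225.
Expected counts (row total × column total / N):
  Crash, OS A: 95×80/225 = 33.7778
  Crash, OS B: 95×145/225 = 61.2222
  No crash, OS A: 130×80/225 = 46.2222
  No crash, OS B: 130×145/225 = 83.7778
Contributions (O − E)²/E:
  (22 − 33.7778)²/33.7778 = 4.1067
  (73 − 61.2222)²/61.2222 = 2.2658
  (58 − 46.2222)²/46.2222 = 3.0011
  (72 − 83.7778)²/83.7778 = 1.6558
χ² = 4.1067 + 2.2658 + 3.0011 + 1.6558 = 11.029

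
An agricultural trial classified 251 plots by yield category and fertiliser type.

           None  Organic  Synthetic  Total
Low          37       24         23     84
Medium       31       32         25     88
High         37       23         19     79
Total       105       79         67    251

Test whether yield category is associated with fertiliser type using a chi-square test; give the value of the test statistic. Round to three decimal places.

Grand total N = 251.
Expected counts (row total × column total / N):
  Low, None: 84×105/251 = 35.1394
  Low, Organic: 84×79/251 = 26.4382
  Low, Synthetic: 84×67/251 = 22.4223
  Medium, None: 88×105/251 = 36.8127
  Medium, Organic: 88×79/251 = 27.6972
  Medium, Synthetic: 88×67/251 = 23.4900
  High, None: 79×105/251 = 33.0478
  High, Organic: 79×79/251 = 24.8645
  High, Synthetic: 79×67/251 = 21.0876
Contributions (O − E)²/E:
  (37 − 35.1394)²/35.1394 = 0.0985
  (24 − 26.4382)²/26.4382 = 0.2249
  (23 − 22.4223)²/22.4223 = 0.0149
  (31 − 36.8127)²/36.8127 = 0.9178
  (32 − 27.6972)²/27.6972 = 0.6684
  (25 − 23.4900)²/23.4900 = 0.0971
  (37 − 33.0478)²/33.0478 = 0.4726
  (23 − 24.8645)²/24.8645 = 0.1398
  (19 − 21.0876)²/21.0876 = 0.2067
χ² = 0.0985 + 0.2249 + 0.0149 + 0.9178 + 0.6684 + 0.0971 + 0.4726 + 0.1398 + 0.2067 = 2.841

2.841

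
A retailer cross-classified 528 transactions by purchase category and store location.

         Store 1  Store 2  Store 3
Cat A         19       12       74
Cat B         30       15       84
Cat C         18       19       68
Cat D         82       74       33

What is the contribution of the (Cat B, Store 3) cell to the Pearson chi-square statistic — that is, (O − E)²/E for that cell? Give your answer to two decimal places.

6.79

Row total (Cat B) = 129; column total (Store 3) = 259; N = 528.
Expected count E = 129 × 259 / 528 = 63.278.
Contribution = (O − E)²/E = (84 − 63.278)² / 63.278 = 6.79.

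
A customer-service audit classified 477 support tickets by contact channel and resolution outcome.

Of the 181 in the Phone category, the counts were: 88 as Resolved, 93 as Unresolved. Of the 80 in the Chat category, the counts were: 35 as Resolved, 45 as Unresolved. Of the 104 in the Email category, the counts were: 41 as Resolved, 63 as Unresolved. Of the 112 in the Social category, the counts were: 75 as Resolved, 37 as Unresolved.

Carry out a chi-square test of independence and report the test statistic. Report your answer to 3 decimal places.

Row totals: 181, 80, 104, 112. Column totals: 239, 238. Grand total N = 477.
Expected counts (row total × column total / N):
  Phone, Resolved: 181×239/477 = 90.68973
  Phone, Unresolved: 181×238/477 = 90.31027
  Chat, Resolved: 80×239/477 = 40.08386
  Chat, Unresolved: 80×238/477 = 39.91614
  Email, Resolved: 104×239/477 = 52.10901
  Email, Unresolved: 104×238/477 = 51.89099
  Social, Resolved: 112×239/477 = 56.11740
  Social, Unresolved: 112×238/477 = 55.88260
Contributions (O − E)²/E:
  (88 − 90.68973)²/90.68973 = 0.0798
  (93 − 90.31027)²/90.31027 = 0.0801
  (35 − 40.08386)²/40.08386 = 0.6448
  (45 − 39.91614)²/39.91614 = 0.6475
  (41 − 52.10901)²/52.10901 = 2.3683
  (63 − 51.89099)²/51.89099 = 2.3783
  (75 − 56.11740)²/56.11740 = 6.3537
  (37 − 55.88260)²/55.88260 = 6.3804
χ² = 0.0798 + 0.0801 + 0.6448 + 0.6475 + 2.3683 + 2.3783 + 6.3537 + 6.3804 = 18.933

18.933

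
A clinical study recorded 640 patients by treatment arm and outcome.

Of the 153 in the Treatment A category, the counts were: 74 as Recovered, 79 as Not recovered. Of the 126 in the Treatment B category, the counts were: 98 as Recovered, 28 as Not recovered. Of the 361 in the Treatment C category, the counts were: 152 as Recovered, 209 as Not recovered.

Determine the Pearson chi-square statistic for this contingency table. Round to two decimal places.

Row totals: 153, 126, 361. Column totals: 324, 316. Grand total N = 640.
Expected counts (row total × column total / N):
  Treatment A, Recovered: 153×324/640 = 77.456
  Treatment A, Not recovered: 153×316/640 = 75.544
  Treatment B, Recovered: 126×324/640 = 63.788
  Treatment B, Not recovered: 126×316/640 = 62.212
  Treatment C, Recovered: 361×324/640 = 182.756
  Treatment C, Not recovered: 361×316/640 = 178.244
Contributions (O − E)²/E:
  (74 − 77.456)²/77.456 = 0.1542
  (79 − 75.544)²/75.544 = 0.1581
  (98 − 63.788)²/63.788 = 18.3492
  (28 − 62.212)²/62.212 = 18.8141
  (152 − 182.756)²/182.756 = 5.1759
  (209 − 178.244)²/178.244 = 5.3069
χ² = 0.1542 + 0.1581 + 18.3492 + 18.8141 + 5.1759 + 5.3069 = 47.96

47.96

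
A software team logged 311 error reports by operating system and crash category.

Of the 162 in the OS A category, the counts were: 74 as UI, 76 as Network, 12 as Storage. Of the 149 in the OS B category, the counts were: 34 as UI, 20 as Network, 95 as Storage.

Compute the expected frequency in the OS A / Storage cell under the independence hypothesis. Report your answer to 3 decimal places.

Row total (OS A) = 162; column total (Storage) = 107; grand total N = 311.
Expected count = (row total × column total) / N = 162 × 107 / 311 = 55.736.

55.736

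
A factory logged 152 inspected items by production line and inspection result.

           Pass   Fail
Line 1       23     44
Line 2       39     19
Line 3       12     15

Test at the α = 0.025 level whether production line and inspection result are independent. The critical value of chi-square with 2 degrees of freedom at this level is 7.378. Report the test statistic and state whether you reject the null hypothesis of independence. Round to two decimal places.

13.72; reject H₀

Row totals: 67, 58, 27. Column totals: 74, 78. Grand total N = 152.
Expected counts (row total × column total / N):
  Line 1, Pass: 67×74/152 = 32.618
  Line 1, Fail: 67×78/152 = 34.382
  Line 2, Pass: 58×74/152 = 28.237
  Line 2, Fail: 58×78/152 = 29.763
  Line 3, Pass: 27×74/152 = 13.145
  Line 3, Fail: 27×78/152 = 13.855
Contributions (O − E)²/E:
  (23 − 32.618)²/32.618 = 2.8360
  (44 − 34.382)²/34.382 = 2.6905
  (39 − 28.237)²/28.237 = 4.1025
  (19 − 29.763)²/29.763 = 3.8922
  (12 − 13.145)²/13.145 = 0.0997
  (15 − 13.855)²/13.855 = 0.0946
χ² = 2.8360 + 2.6905 + 4.1025 + 3.8922 + 0.0997 + 0.0946 = 13.72
df = (3−1)(2−1) = 2. Since 13.72 > 7.378, reject the null hypothesis of independence at α = 0.025.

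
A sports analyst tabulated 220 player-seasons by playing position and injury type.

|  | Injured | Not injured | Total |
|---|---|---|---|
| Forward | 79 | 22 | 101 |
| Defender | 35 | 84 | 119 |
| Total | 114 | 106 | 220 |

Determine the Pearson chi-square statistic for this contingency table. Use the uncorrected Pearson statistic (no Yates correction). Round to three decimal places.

52.123

Grand total N = 220.
Expected counts (row total × column total / N):
  Forward, Injured: 101×114/220 = 52.3364
  Forward, Not injured: 101×106/220 = 48.6636
  Defender, Injured: 119×114/220 = 61.6636
  Defender, Not injured: 119×106/220 = 57.3364
Contributions (O − E)²/E:
  (79 − 52.3364)²/52.3364 = 13.5842
  (22 − 48.6636)²/48.6636 = 14.6094
  (35 − 61.6636)²/61.6636 = 11.5295
  (84 − 57.3364)²/57.3364 = 12.3996
χ² = 13.5842 + 14.6094 + 11.5295 + 12.3996 = 52.123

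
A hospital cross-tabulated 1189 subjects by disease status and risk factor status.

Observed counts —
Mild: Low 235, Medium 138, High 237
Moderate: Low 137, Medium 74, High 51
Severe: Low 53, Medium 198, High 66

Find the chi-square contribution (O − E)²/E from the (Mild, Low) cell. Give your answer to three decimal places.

1.319

Row total (Mild) = 610; column total (Low) = 425; N = 1189.
Expected count E = 610 × 425 / 1189 = 218.0404.
Contribution = (O − E)²/E = (235 − 218.0404)² / 218.0404 = 1.319.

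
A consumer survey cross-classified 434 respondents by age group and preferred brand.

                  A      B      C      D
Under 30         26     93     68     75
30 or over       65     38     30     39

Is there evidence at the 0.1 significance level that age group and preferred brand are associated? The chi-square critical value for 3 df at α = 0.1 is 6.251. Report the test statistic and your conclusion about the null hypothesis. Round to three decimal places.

49.368; reject H₀

Row totals: 262, 172. Column totals: 91, 131, 98, 114. Grand total N = 434.
Expected counts (row total × column total / N):
  Under 30, A: 262×91/434 = 54.93548
  Under 30, B: 262×131/434 = 79.08295
  Under 30, C: 262×98/434 = 59.16129
  Under 30, D: 262×114/434 = 68.82028
  30 or over, A: 172×91/434 = 36.06452
  30 or over, B: 172×131/434 = 51.91705
  30 or over, C: 172×98/434 = 38.83871
  30 or over, D: 172×114/434 = 45.17972
Contributions (O − E)²/E:
  (26 − 54.93548)²/54.93548 = 15.2408
  (93 − 79.08295)²/79.08295 = 2.4491
  (68 − 59.16129)²/59.16129 = 1.3205
  (75 − 68.82028)²/68.82028 = 0.5549
  (65 − 36.06452)²/36.06452 = 23.2157
  (38 − 51.91705)²/51.91705 = 3.7306
  (30 − 38.83871)²/38.83871 = 2.0115
  (39 − 45.17972)²/45.17972 = 0.8453
χ² = 15.2408 + 2.4491 + 1.3205 + 0.5549 + 23.2157 + 3.7306 + 2.0115 + 0.8453 = 49.368
df = (2−1)(4−1) = 3. Since 49.368 > 6.251, reject the null hypothesis of independence at α = 0.1.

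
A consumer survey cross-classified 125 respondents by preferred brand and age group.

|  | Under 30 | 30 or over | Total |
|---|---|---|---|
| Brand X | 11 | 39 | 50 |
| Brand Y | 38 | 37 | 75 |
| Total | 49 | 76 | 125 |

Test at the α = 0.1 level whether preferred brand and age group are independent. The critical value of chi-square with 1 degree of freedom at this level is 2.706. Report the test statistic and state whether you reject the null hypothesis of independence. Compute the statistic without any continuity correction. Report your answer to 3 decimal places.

10.344; reject H₀

Grand total N = 125.
Expected counts (row total × column total / N):
  Brand X, Under 30: 50×49/125 = 19.6000
  Brand X, 30 or over: 50×76/125 = 30.4000
  Brand Y, Under 30: 75×49/125 = 29.4000
  Brand Y, 30 or over: 75×76/125 = 45.6000
Contributions (O − E)²/E:
  (11 − 19.6000)²/19.6000 = 3.7735
  (39 − 30.4000)²/30.4000 = 2.4329
  (38 − 29.4000)²/29.4000 = 2.5156
  (37 − 45.6000)²/45.6000 = 1.6219
χ² = 3.7735 + 2.4329 + 2.5156 + 1.6219 = 10.344
df = (2−1)(2−1) = 1. Since 10.344 > 2.706, reject the null hypothesis of independence at α = 0.1.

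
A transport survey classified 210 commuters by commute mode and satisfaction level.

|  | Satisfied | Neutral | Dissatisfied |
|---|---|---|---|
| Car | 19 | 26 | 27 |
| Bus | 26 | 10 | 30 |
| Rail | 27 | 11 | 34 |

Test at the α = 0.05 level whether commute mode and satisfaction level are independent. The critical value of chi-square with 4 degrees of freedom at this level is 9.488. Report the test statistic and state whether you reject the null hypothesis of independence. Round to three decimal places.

12.143; reject H₀

Row totals: 72, 66, 72. Column totals: 72, 47, 91. Grand total N = 210.
Expected counts (row total × column total / N):
  Car, Satisfied: 72×72/210 = 24.6857
  Car, Neutral: 72×47/210 = 16.1143
  Car, Dissatisfied: 72×91/210 = 31.2000
  Bus, Satisfied: 66×72/210 = 22.6286
  Bus, Neutral: 66×47/210 = 14.7714
  Bus, Dissatisfied: 66×91/210 = 28.6000
  Rail, Satisfied: 72×72/210 = 24.6857
  Rail, Neutral: 72×47/210 = 16.1143
  Rail, Dissatisfied: 72×91/210 = 31.2000
Contributions (O − E)²/E:
  (19 − 24.6857)²/24.6857 = 1.3096
  (26 − 16.1143)²/16.1143 = 6.0646
  (27 − 31.2000)²/31.2000 = 0.5654
  (26 − 22.6286)²/22.6286 = 0.5023
  (10 − 14.7714)²/14.7714 = 1.5412
  (30 − 28.6000)²/28.6000 = 0.0685
  (27 − 24.6857)²/24.6857 = 0.2170
  (11 − 16.1143)²/16.1143 = 1.6232
  (34 − 31.2000)²/31.2000 = 0.2513
χ² = 1.3096 + 6.0646 + 0.5654 + 0.5023 + 1.5412 + 0.0685 + 0.2170 + 1.6232 + 0.2513 = 12.143
df = (3−1)(3−1) = 4. Since 12.143 > 9.488, reject the null hypothesis of independence at α = 0.05.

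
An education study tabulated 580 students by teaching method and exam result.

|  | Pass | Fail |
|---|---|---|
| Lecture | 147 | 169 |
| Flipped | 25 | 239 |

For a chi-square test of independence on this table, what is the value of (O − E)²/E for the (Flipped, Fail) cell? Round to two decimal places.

15.29

Row total (Flipped) = 264; column total (Fail) = 408; N = 580.
Expected count E = 264 × 408 / 580 = 185.710.
Contribution = (O − E)²/E = (239 − 185.710)² / 185.710 = 15.29.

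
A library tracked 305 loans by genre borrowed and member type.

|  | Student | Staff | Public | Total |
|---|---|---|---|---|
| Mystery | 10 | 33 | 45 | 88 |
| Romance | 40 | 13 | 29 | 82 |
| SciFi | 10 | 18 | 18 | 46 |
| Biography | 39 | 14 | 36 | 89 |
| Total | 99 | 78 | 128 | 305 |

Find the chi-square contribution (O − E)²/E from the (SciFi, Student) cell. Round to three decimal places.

1.629

Row total (SciFi) = 46; column total (Student) = 99; N = 305.
Expected count E = 46 × 99 / 305 = 14.9311.
Contribution = (O − E)²/E = (10 − 14.9311)² / 14.9311 = 1.629.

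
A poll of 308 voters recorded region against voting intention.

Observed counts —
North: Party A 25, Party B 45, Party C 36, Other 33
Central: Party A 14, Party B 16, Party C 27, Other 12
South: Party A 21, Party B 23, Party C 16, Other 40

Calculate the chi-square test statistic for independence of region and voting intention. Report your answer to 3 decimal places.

20.169

Row totals: 139, 69, 100. Column totals: 60, 84, 79, 85. Grand total N = 308.
Expected counts (row total × column total / N):
  North, Party A: 139×60/308 = 27.0779
  North, Party B: 139×84/308 = 37.9091
  North, Party C: 139×79/308 = 35.6526
  North, Other: 139×85/308 = 38.3604
  Central, Party A: 69×60/308 = 13.4416
  Central, Party B: 69×84/308 = 18.8182
  Central, Party C: 69×79/308 = 17.6981
  Central, Other: 69×85/308 = 19.0422
  South, Party A: 100×60/308 = 19.4805
  South, Party B: 100×84/308 = 27.2727
  South, Party C: 100×79/308 = 25.6494
  South, Other: 100×85/308 = 27.5974
Contributions (O − E)²/E:
  (25 − 27.0779)²/27.0779 = 0.1595
  (45 − 37.9091)²/37.9091 = 1.3264
  (36 − 35.6526)²/35.6526 = 0.0034
  (33 − 38.3604)²/38.3604 = 0.7491
  (14 − 13.4416)²/13.4416 = 0.0232
  (16 − 18.8182)²/18.8182 = 0.4221
  (27 − 17.6981)²/17.6981 = 4.8890
  (12 − 19.0422)²/19.0422 = 2.6044
  (21 − 19.4805)²/19.4805 = 0.1185
  (23 − 27.2727)²/27.2727 = 0.6694
  (16 − 25.6494)²/25.6494 = 3.6301
  (40 − 27.5974)²/27.5974 = 5.5739
χ² = 0.1595 + 1.3264 + 0.0034 + 0.7491 + 0.0232 + 0.4221 + 4.8890 + 2.6044 + 0.1185 + 0.6694 + 3.6301 + 5.5739 = 20.169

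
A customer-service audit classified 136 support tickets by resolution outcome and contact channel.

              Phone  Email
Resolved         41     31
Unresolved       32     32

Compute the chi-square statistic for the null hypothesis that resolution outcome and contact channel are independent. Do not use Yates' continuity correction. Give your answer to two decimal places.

0.66

Row totals: 72, 64. Column totals: 73, 63. Grand total N = 136.
Expected counts (row total × column total / N):
  Resolved, Phone: 72×73/136 = 38.647
  Resolved, Email: 72×63/136 = 33.353
  Unresolved, Phone: 64×73/136 = 34.353
  Unresolved, Email: 64×63/136 = 29.647
Contributions (O − E)²/E:
  (41 − 38.647)²/38.647 = 0.1433
  (31 − 33.353)²/33.353 = 0.1660
  (32 − 34.353)²/34.353 = 0.1612
  (32 − 29.647)²/29.647 = 0.1868
χ² = 0.1433 + 0.1660 + 0.1612 + 0.1868 = 0.66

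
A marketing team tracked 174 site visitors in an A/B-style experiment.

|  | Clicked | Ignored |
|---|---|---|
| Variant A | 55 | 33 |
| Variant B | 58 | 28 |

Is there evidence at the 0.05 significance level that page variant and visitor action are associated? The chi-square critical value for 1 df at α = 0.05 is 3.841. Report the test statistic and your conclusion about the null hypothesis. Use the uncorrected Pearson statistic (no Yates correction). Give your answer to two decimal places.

0.47; fail to reject H₀

Row totals: 88, 86. Column totals: 113, 61. Grand total N = 174.
Expected counts (row total × column total / N):
  Variant A, Clicked: 88×113/174 = 57.149
  Variant A, Ignored: 88×61/174 = 30.851
  Variant B, Clicked: 86×113/174 = 55.851
  Variant B, Ignored: 86×61/174 = 30.149
Contributions (O − E)²/E:
  (55 − 57.149)²/57.149 = 0.0808
  (33 − 30.851)²/30.851 = 0.1497
  (58 − 55.851)²/55.851 = 0.0827
  (28 − 30.149)²/30.149 = 0.1532
χ² = 0.0808 + 0.1497 + 0.0827 + 0.1532 = 0.47
df = (2−1)(2−1) = 1. Since 0.47 < 3.841, fail to reject the null hypothesis of independence at α = 0.05.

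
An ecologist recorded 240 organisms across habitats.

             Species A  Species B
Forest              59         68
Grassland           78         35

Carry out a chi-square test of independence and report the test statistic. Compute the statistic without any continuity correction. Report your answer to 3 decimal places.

Row totals: 127, 113. Column totals: 137, 103. Grand total N = 240.
Expected counts (row total × column total / N):
  Forest, Species A: 127×137/240 = 72.4958
  Forest, Species B: 127×103/240 = 54.5042
  Grassland, Species A: 113×137/240 = 64.5042
  Grassland, Species B: 113×103/240 = 48.4958
Contributions (O − E)²/E:
  (59 − 72.4958)²/72.4958 = 2.5124
  (68 − 54.5042)²/54.5042 = 3.3417
  (78 − 64.5042)²/64.5042 = 2.8236
  (35 − 48.4958)²/48.4958 = 3.7557
χ² = 2.5124 + 3.3417 + 2.8236 + 3.7557 = 12.433

12.433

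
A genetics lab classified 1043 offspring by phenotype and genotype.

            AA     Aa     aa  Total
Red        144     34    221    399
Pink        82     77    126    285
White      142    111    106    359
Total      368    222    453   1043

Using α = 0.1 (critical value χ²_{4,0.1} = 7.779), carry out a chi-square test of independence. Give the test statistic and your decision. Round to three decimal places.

Grand total N = 1043.
Expected counts (row total × column total / N):
  Red, AA: 399×368/1043 = 140.7785
  Red, Aa: 399×222/1043 = 84.9262
  Red, aa: 399×453/1043 = 173.2953
  Pink, AA: 285×368/1043 = 100.5561
  Pink, Aa: 285×222/1043 = 60.6616
  Pink, aa: 285×453/1043 = 123.7824
  White, AA: 359×368/1043 = 126.6654
  White, Aa: 359×222/1043 = 76.4123
  White, aa: 359×453/1043 = 155.9223
Contributions (O − E)²/E:
  (144 − 140.7785)²/140.7785 = 0.0737
  (34 − 84.9262)²/84.9262 = 30.5380
  (221 − 173.2953)²/173.2953 = 13.1321
  (82 − 100.5561)²/100.5561 = 3.4242
  (77 − 60.6616)²/60.6616 = 4.4005
  (126 − 123.7824)²/123.7824 = 0.0397
  (142 − 126.6654)²/126.6654 = 1.8565
  (111 − 76.4123)²/76.4123 = 15.6560
  (106 − 155.9223)²/155.9223 = 15.9838
χ² = 0.0737 + 30.5380 + 13.1321 + 3.4242 + 4.4005 + 0.0397 + 1.8565 + 15.6560 + 15.9838 = 85.105
df = (3−1)(3−1) = 4. Since 85.105 > 7.779, reject the null hypothesis of independence at α = 0.1.

85.105; reject H₀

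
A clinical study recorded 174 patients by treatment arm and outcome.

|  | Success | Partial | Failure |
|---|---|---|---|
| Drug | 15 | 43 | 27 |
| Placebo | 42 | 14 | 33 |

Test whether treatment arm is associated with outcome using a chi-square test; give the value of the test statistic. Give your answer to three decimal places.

28.067

Row totals: 85, 89. Column totals: 57, 57, 60. Grand total N = 174.
Expected counts (row total × column total / N):
  Drug, Success: 85×57/174 = 27.8448
  Drug, Partial: 85×57/174 = 27.8448
  Drug, Failure: 85×60/174 = 29.3103
  Placebo, Success: 89×57/174 = 29.1552
  Placebo, Partial: 89×57/174 = 29.1552
  Placebo, Failure: 89×60/174 = 30.6897
Contributions (O − E)²/E:
  (15 − 27.8448)²/27.8448 = 5.9253
  (43 − 27.8448)²/27.8448 = 8.2486
  (27 − 29.3103)²/29.3103 = 0.1821
  (42 − 29.1552)²/29.1552 = 5.6590
  (14 − 29.1552)²/29.1552 = 7.8778
  (33 − 30.6897)²/30.6897 = 0.1739
χ² = 5.9253 + 8.2486 + 0.1821 + 5.6590 + 7.8778 + 0.1739 = 28.067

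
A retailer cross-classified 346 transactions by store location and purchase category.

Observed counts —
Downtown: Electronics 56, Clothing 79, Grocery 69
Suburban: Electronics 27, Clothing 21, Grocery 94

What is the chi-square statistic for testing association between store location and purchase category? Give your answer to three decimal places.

Row totals: 204, 142. Column totals: 83, 100, 163. Grand total N = 346.
Expected counts (row total × column total / N):
  Downtown, Electronics: 204×83/346 = 48.9364
  Downtown, Clothing: 204×100/346 = 58.9595
  Downtown, Grocery: 204×163/346 = 96.1040
  Suburban, Electronics: 142×83/346 = 34.0636
  Suburban, Clothing: 142×100/346 = 41.0405
  Suburban, Grocery: 142×163/346 = 66.8960
Contributions (O − E)²/E:
  (56 − 48.9364)²/48.9364 = 1.0196
  (79 − 58.9595)²/58.9595 = 6.8118
  (69 − 96.1040)²/96.1040 = 7.6441
  (27 − 34.0636)²/34.0636 = 1.4647
  (21 − 41.0405)²/41.0405 = 9.7860
  (94 − 66.8960)²/66.8960 = 10.9816
χ² = 1.0196 + 6.8118 + 7.6441 + 1.4647 + 9.7860 + 10.9816 = 37.708

37.708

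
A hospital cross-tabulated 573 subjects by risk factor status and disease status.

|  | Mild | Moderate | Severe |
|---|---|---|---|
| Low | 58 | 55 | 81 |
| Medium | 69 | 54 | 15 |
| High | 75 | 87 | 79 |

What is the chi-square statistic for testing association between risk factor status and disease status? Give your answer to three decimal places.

Row totals: 194, 138, 241. Column totals: 202, 196, 175. Grand total N = 573.
Expected counts (row total × column total / N):
  Low, Mild: 194×202/573 = 68.3909
  Low, Moderate: 194×196/573 = 66.3595
  Low, Severe: 194×175/573 = 59.2496
  Medium, Mild: 138×202/573 = 48.6492
  Medium, Moderate: 138×196/573 = 47.2042
  Medium, Severe: 138×175/573 = 42.1466
  High, Mild: 241×202/573 = 84.9599
  High, Moderate: 241×196/573 = 82.4363
  High, Severe: 241×175/573 = 73.6038
Contributions (O − E)²/E:
  (58 − 68.3909)²/68.3909 = 1.5787
  (55 − 66.3595)²/66.3595 = 1.9445
  (81 − 59.2496)²/59.2496 = 7.9845
  (69 − 48.6492)²/48.6492 = 8.5131
  (54 − 47.2042)²/47.2042 = 0.9784
  (15 − 42.1466)²/42.1466 = 17.4851
  (75 − 84.9599)²/84.9599 = 1.1676
  (87 − 82.4363)²/82.4363 = 0.2526
  (79 − 73.6038)²/73.6038 = 0.3956
χ² = 1.5787 + 1.9445 + 7.9845 + 8.5131 + 0.9784 + 17.4851 + 1.1676 + 0.2526 + 0.3956 = 40.300

40.300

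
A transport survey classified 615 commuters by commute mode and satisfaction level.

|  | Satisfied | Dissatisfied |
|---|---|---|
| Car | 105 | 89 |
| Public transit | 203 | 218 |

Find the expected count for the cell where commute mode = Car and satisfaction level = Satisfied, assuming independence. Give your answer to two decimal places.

97.16

Row total (Car) = 194; column total (Satisfied) = 308; grand total N = 615.
Expected count = (row total × column total) / N = 194 × 308 / 615 = 97.16.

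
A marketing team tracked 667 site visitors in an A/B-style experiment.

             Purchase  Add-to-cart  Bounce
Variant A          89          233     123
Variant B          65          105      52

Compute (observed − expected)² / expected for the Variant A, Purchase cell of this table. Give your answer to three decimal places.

1.838

Row total (Variant A) = 445; column total (Purchase) = 154; N = 667.
Expected count E = 445 × 154 / 667 = 102.7436.
Contribution = (O − E)²/E = (89 − 102.7436)² / 102.7436 = 1.838.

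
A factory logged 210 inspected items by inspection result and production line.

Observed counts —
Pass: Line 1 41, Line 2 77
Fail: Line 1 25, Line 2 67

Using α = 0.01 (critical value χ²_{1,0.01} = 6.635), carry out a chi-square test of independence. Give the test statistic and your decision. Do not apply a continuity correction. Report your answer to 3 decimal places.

1.375; fail to reject H₀

Row totals: 118, 92. Column totals: 66, 144. Grand total N = 210.
Expected counts (row total × column total / N):
  Pass, Line 1: 118×66/210 = 37.0857
  Pass, Line 2: 118×144/210 = 80.9143
  Fail, Line 1: 92×66/210 = 28.9143
  Fail, Line 2: 92×144/210 = 63.0857
Contributions (O − E)²/E:
  (41 − 37.0857)²/37.0857 = 0.4131
  (77 − 80.9143)²/80.9143 = 0.1894
  (25 − 28.9143)²/28.9143 = 0.5299
  (67 − 63.0857)²/63.0857 = 0.2429
χ² = 0.4131 + 0.1894 + 0.5299 + 0.2429 = 1.375
df = (2−1)(2−1) = 1. Since 1.375 < 6.635, fail to reject the null hypothesis of independence at α = 0.01.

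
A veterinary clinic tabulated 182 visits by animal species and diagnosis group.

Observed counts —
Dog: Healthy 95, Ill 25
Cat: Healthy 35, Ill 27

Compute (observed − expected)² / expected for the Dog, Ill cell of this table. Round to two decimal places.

2.51

Row total (Dog) = 120; column total (Ill) = 52; N = 182.
Expected count E = 120 × 52 / 182 = 34.2857.
Contribution = (O − E)²/E = (25 − 34.2857)² / 34.2857 = 2.51.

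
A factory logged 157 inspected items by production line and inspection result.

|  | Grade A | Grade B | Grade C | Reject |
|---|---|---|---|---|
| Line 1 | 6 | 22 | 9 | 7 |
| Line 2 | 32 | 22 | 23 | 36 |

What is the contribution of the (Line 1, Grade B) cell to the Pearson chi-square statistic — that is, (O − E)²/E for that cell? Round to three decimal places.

7.581

Row total (Line 1) = 44; column total (Grade B) = 44; N = 157.
Expected count E = 44 × 44 / 157 = 12.3312.
Contribution = (O − E)²/E = (22 − 12.3312)² / 12.3312 = 7.581.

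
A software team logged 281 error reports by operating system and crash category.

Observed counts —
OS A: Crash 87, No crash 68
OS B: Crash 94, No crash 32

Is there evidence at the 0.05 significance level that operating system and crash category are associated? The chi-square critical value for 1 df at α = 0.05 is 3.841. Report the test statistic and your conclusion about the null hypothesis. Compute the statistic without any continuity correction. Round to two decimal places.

10.35; reject H₀

Row totals: 155, 126. Column totals: 181, 100. Grand total N = 281.
Expected counts (row total × column total / N):
  OS A, Crash: 155×181/281 = 99.840
  OS A, No crash: 155×100/281 = 55.160
  OS B, Crash: 126×181/281 = 81.160
  OS B, No crash: 126×100/281 = 44.840
Contributions (O − E)²/E:
  (87 − 99.840)²/99.840 = 1.6513
  (68 − 55.160)²/55.160 = 2.9889
  (94 − 81.160)²/81.160 = 2.0314
  (32 − 44.840)²/44.840 = 3.6768
χ² = 1.6513 + 2.9889 + 2.0314 + 3.6768 = 10.35
df = (2−1)(2−1) = 1. Since 10.35 > 3.841, reject the null hypothesis of independence at α = 0.05.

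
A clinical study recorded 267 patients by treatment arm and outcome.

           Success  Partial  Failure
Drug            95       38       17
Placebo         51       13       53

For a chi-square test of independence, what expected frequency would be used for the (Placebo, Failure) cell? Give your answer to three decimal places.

Row total (Placebo) = 117; column total (Failure) = 70; grand total N = 267.
Expected count = (row total × column total) / N = 117 × 70 / 267 = 30.674.

30.674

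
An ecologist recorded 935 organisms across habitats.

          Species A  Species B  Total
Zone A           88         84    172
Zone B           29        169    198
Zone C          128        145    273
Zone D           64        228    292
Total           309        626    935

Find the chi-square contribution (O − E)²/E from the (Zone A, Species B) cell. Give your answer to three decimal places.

8.430

Row total (Zone A) = 172; column total (Species B) = 626; N = 935.
Expected count E = 172 × 626 / 935 = 115.1572.
Contribution = (O − E)²/E = (84 − 115.1572)² / 115.1572 = 8.430.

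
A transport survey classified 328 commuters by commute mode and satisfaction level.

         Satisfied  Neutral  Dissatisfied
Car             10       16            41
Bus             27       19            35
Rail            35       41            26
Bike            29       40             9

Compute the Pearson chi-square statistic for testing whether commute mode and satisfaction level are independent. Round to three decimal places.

Row totals: 67, 81, 102, 78. Column totals: 101, 116, 111. Grand total N = 328.
Expected counts (row total × column total / N):
  Car, Satisfied: 67×101/328 = 20.6311
  Car, Neutral: 67×116/328 = 23.6951
  Car, Dissatisfied: 67×111/328 = 22.6738
  Bus, Satisfied: 81×101/328 = 24.9421
  Bus, Neutral: 81×116/328 = 28.6463
  Bus, Dissatisfied: 81×111/328 = 27.4116
  Rail, Satisfied: 102×101/328 = 31.4085
  Rail, Neutral: 102×116/328 = 36.0732
  Rail, Dissatisfied: 102×111/328 = 34.5183
  Bike, Satisfied: 78×101/328 = 24.0183
  Bike, Neutral: 78×116/328 = 27.5854
  Bike, Dissatisfied: 78×111/328 = 26.3963
Contributions (O − E)²/E:
  (10 − 20.6311)²/20.6311 = 5.4782
  (16 − 23.6951)²/23.6951 = 2.4990
  (41 − 22.6738)²/22.6738 = 14.8122
  (27 − 24.9421)²/24.9421 = 0.1698
  (19 − 28.6463)²/28.6463 = 3.2483
  (35 − 27.4116)²/27.4116 = 2.1007
  (35 − 31.4085)²/31.4085 = 0.4107
  (41 − 36.0732)²/36.0732 = 0.6729
  (26 − 34.5183)²/34.5183 = 2.1021
  (29 − 24.0183)²/24.0183 = 1.0333
  (40 − 27.5854)²/27.5854 = 5.5871
  (9 − 26.3963)²/26.3963 = 11.4649
χ² = 5.4782 + 2.4990 + 14.8122 + 0.1698 + 3.2483 + 2.1007 + 0.4107 + 0.6729 + 2.1021 + 1.0333 + 5.5871 + 11.4649 = 49.579

49.579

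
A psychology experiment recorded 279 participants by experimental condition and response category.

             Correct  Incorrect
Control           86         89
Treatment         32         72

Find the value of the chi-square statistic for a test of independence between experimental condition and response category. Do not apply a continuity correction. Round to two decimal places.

Row totals: 175, 104. Column totals: 118, 161. Grand total N = 279.
Expected counts (row total × column total / N):
  Control, Correct: 175×118/279 = 74.014
  Control, Incorrect: 175×161/279 = 100.986
  Treatment, Correct: 104×118/279 = 43.986
  Treatment, Incorrect: 104×161/279 = 60.014
Contributions (O − E)²/E:
  (86 − 74.014)²/74.014 = 1.9410
  (89 − 100.986)²/100.986 = 1.4226
  (32 − 43.986)²/43.986 = 3.2661
  (72 − 60.014)²/60.014 = 2.3938
χ² = 1.9410 + 1.4226 + 3.2661 + 2.3938 = 9.02

9.02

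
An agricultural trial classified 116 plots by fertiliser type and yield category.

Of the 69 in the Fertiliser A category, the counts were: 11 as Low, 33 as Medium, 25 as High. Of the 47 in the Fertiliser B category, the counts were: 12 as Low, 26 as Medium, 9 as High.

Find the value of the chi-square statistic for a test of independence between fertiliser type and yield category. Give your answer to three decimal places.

4.389

Row totals: 69, 47. Column totals: 23, 59, 34. Grand total N = 116.
Expected counts (row total × column total / N):
  Fertiliser A, Low: 69×23/116 = 13.6810
  Fertiliser A, Medium: 69×59/116 = 35.0948
  Fertiliser A, High: 69×34/116 = 20.2241
  Fertiliser B, Low: 47×23/116 = 9.3190
  Fertiliser B, Medium: 47×59/116 = 23.9052
  Fertiliser B, High: 47×34/116 = 13.7759
Contributions (O − E)²/E:
  (11 − 13.6810)²/13.6810 = 0.5254
  (33 − 35.0948)²/35.0948 = 0.1250
  (25 − 20.2241)²/20.2241 = 1.1278
  (12 − 9.3190)²/9.3190 = 0.7713
  (26 − 23.9052)²/23.9052 = 0.1836
  (9 − 13.7759)²/13.7759 = 1.6557
χ² = 0.5254 + 0.1250 + 1.1278 + 0.7713 + 0.1836 + 1.6557 = 4.389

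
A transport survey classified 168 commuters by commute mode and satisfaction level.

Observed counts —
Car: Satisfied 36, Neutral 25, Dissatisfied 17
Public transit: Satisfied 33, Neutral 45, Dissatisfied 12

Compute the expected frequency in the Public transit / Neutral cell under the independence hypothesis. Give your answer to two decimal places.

Row total (Public transit) = 90; column total (Neutral) = 70; grand total N = 168.
Expected count = (row total × column total) / N = 90 × 70 / 168 = 37.50.

37.50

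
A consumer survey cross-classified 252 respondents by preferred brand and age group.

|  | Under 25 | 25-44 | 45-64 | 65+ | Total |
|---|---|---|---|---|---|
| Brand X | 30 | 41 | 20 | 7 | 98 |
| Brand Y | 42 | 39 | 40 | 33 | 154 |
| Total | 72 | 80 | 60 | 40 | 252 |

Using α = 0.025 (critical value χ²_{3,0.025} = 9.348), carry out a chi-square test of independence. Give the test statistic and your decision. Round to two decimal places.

Grand total N = 252.
Expected counts (row total × column total / N):
  Brand X, Under 25: 98×72/252 = 28.000
  Brand X, 25-44: 98×80/252 = 31.111
  Brand X, 45-64: 98×60/252 = 23.333
  Brand X, 65+: 98×40/252 = 15.556
  Brand Y, Under 25: 154×72/252 = 44.000
  Brand Y, 25-44: 154×80/252 = 48.889
  Brand Y, 45-64: 154×60/252 = 36.667
  Brand Y, 65+: 154×40/252 = 24.444
Contributions (O − E)²/E:
  (30 − 28.000)²/28.000 = 0.1429
  (41 − 31.111)²/31.111 = 3.1433
  (20 − 23.333)²/23.333 = 0.4761
  (7 − 15.556)²/15.556 = 4.7059
  (42 − 44.000)²/44.000 = 0.0909
  (39 − 48.889)²/48.889 = 2.0003
  (40 − 36.667)²/36.667 = 0.3030
  (33 − 24.444)²/24.444 = 2.9948
χ² = 0.1429 + 3.1433 + 0.4761 + 4.7059 + 0.0909 + 2.0003 + 0.3030 + 2.9948 = 13.86
df = (2−1)(4−1) = 3. Since 13.86 > 9.348, reject the null hypothesis of independence at α = 0.025.

13.86; reject H₀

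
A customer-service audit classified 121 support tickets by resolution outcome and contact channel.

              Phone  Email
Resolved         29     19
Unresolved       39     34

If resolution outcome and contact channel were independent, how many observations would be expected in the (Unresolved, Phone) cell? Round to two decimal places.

Row total (Unresolved) = 73; column total (Phone) = 68; grand total N = 121.
Expected count = (row total × column total) / N = 73 × 68 / 121 = 41.02.

41.02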